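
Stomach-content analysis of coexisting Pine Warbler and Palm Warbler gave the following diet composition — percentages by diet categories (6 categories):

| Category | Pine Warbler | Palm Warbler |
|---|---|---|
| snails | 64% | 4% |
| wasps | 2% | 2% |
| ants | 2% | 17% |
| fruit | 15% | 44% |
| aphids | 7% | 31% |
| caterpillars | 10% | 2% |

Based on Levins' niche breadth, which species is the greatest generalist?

Palm Warbler

Convert percentages to proportions (divide by 100).
Σp_Pineᵢ² = 0.64² + 0.02² + 0.02² + 0.15² + 0.07² + 0.10² = 0.4096 + 0.0004 + 0.0004 + 0.0225 + 0.0049 + 0.0100 = 0.4478
B_Pine = 1 / 0.4478 = 2.2331
Σp_Palmᵢ² = 0.04² + 0.02² + 0.17² + 0.44² + 0.31² + 0.02² = 0.0016 + 0.0004 + 0.0289 + 0.1936 + 0.0961 + 0.0004 = 0.3210
B_Palm = 1 / 0.3210 = 3.1153
Highest B → broadest niche (most generalist): Palm Warbler (B = 3.12).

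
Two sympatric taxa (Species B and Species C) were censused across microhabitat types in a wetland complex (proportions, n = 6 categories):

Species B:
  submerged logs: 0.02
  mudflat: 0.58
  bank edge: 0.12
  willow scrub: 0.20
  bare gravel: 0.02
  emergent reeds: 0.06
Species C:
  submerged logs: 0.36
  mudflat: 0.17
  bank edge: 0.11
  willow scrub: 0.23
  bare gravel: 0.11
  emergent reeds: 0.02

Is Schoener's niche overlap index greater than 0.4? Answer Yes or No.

Yes

Σ|p₁ᵢ − p₂ᵢ| = 0.34 + 0.41 + 0.01 + 0.03 + 0.09 + 0.04 = 0.92
D = 1 − ½ × 0.92 = 1 − 0.460 = 0.5400
D = 0.5400 > 0.4 → Yes.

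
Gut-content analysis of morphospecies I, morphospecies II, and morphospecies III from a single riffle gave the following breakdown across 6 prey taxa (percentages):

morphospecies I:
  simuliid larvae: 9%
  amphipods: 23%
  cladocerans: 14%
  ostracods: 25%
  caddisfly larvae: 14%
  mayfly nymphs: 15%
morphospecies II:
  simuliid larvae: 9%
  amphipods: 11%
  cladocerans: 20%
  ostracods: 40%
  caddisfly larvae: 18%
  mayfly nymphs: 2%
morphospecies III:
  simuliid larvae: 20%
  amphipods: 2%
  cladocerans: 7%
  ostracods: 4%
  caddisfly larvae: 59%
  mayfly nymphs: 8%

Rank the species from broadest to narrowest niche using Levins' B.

morphospecies I > morphospecies II > morphospecies III

Convert percentages to proportions (divide by 100).
Σp_Iᵢ² = 0.09² + 0.23² + 0.14² + 0.25² + 0.14² + 0.15² = 0.0081 + 0.0529 + 0.0196 + 0.0625 + 0.0196 + 0.0225 = 0.1852
B_I = 1 / 0.1852 = 5.3996
Σp_IIᵢ² = 0.09² + 0.11² + 0.20² + 0.40² + 0.18² + 0.02² = 0.0081 + 0.0121 + 0.0400 + 0.1600 + 0.0324 + 0.0004 = 0.2530
B_II = 1 / 0.2530 = 3.9526
Σp_IIIᵢ² = 0.20² + 0.02² + 0.07² + 0.04² + 0.59² + 0.08² = 0.0400 + 0.0004 + 0.0049 + 0.0016 + 0.3481 + 0.0064 = 0.4014
B_III = 1 / 0.4014 = 2.4913
Ranking by B (broadest → narrowest): morphospecies I (5.40) > morphospecies II (3.95) > morphospecies III (2.49)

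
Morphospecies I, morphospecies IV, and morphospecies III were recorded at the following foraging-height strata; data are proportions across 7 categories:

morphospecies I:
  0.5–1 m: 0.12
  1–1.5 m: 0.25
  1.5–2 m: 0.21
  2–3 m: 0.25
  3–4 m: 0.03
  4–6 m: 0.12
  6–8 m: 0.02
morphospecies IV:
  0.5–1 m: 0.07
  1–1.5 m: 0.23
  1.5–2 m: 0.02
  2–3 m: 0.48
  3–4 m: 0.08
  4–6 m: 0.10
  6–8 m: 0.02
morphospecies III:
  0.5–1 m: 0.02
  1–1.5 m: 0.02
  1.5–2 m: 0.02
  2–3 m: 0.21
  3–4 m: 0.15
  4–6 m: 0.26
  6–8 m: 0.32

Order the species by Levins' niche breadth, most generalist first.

Σp_Iᵢ² = 0.12² + 0.25² + 0.21² + 0.25² + 0.03² + 0.12² + 0.02² = 0.0144 + 0.0625 + 0.0441 + 0.0625 + 0.0009 + 0.0144 + 0.0004 = 0.1992
B_I = 1 / 0.1992 = 5.0201
Σp_IVᵢ² = 0.07² + 0.23² + 0.02² + 0.48² + 0.08² + 0.10² + 0.02² = 0.0049 + 0.0529 + 0.0004 + 0.2304 + 0.0064 + 0.0100 + 0.0004 = 0.3054
B_IV = 1 / 0.3054 = 3.2744
Σp_IIIᵢ² = 0.02² + 0.02² + 0.02² + 0.21² + 0.15² + 0.26² + 0.32² = 0.0004 + 0.0004 + 0.0004 + 0.0441 + 0.0225 + 0.0676 + 0.1024 = 0.2378
B_III = 1 / 0.2378 = 4.2052
Ranking by B (broadest → narrowest): morphospecies I (5.02) > morphospecies III (4.21) > morphospecies IV (3.27)

morphospecies I > morphospecies III > morphospecies IV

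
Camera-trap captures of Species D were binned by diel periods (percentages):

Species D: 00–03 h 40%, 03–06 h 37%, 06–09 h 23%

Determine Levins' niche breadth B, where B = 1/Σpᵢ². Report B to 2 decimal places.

2.86

Convert percentages to proportions (divide by 100).
Σpᵢ² = 0.40² + 0.37² + 0.23² = 0.1600 + 0.1369 + 0.0529 = 0.3498
B = 1 / 0.3498 = 2.8588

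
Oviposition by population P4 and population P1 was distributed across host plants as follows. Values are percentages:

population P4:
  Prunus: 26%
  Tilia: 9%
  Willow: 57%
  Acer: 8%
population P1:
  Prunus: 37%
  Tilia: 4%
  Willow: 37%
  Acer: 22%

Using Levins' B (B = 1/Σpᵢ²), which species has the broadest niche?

population P1

Convert percentages to proportions (divide by 100).
Σp_P4ᵢ² = 0.26² + 0.09² + 0.57² + 0.08² = 0.0676 + 0.0081 + 0.3249 + 0.0064 = 0.4070
B_P4 = 1 / 0.4070 = 2.4570
Σp_P1ᵢ² = 0.37² + 0.04² + 0.37² + 0.22² = 0.1369 + 0.0016 + 0.1369 + 0.0484 = 0.3238
B_P1 = 1 / 0.3238 = 3.0883
Highest B → broadest niche (most generalist): population P1 (B = 3.09).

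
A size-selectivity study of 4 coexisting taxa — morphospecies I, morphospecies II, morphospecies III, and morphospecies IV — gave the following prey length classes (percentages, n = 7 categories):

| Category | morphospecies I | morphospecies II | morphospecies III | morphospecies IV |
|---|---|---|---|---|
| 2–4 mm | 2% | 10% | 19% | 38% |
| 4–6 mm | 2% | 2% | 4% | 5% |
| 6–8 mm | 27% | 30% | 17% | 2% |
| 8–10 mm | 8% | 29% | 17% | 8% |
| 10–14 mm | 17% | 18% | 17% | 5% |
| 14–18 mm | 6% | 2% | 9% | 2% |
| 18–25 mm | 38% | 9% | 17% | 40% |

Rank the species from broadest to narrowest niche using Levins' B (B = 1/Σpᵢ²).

morphospecies III > morphospecies II > morphospecies I > morphospecies IV

Convert percentages to proportions (divide by 100).
Σp_Iᵢ² = 0.02² + 0.02² + 0.27² + 0.08² + 0.17² + 0.06² + 0.38² = 0.0004 + 0.0004 + 0.0729 + 0.0064 + 0.0289 + 0.0036 + 0.1444 = 0.2570
B_I = 1 / 0.2570 = 3.8911
Σp_IIᵢ² = 0.10² + 0.02² + 0.30² + 0.29² + 0.18² + 0.02² + 0.09² = 0.0100 + 0.0004 + 0.0900 + 0.0841 + 0.0324 + 0.0004 + 0.0081 = 0.2254
B_II = 1 / 0.2254 = 4.4366
Σp_IIIᵢ² = 0.19² + 0.04² + 0.17² + 0.17² + 0.17² + 0.09² + 0.17² = 0.0361 + 0.0016 + 0.0289 + 0.0289 + 0.0289 + 0.0081 + 0.0289 = 0.1614
B_III = 1 / 0.1614 = 6.1958
Σp_IVᵢ² = 0.38² + 0.05² + 0.02² + 0.08² + 0.05² + 0.02² + 0.40² = 0.1444 + 0.0025 + 0.0004 + 0.0064 + 0.0025 + 0.0004 + 0.1600 = 0.3166
B_IV = 1 / 0.3166 = 3.1586
Ranking by B (broadest → narrowest): morphospecies III (6.20) > morphospecies II (4.44) > morphospecies I (3.89) > morphospecies IV (3.16)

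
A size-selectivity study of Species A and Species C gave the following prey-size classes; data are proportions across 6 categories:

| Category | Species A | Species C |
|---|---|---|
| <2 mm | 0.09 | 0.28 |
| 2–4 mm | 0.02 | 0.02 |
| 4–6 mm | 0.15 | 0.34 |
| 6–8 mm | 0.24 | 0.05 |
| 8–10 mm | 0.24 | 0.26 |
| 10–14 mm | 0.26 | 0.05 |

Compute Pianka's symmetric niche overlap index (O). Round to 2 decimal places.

0.69

Σ p₁ᵢp₂ᵢ = 0.0252 + 0.0004 + 0.0510 + 0.0120 + 0.0624 + 0.0130 = 0.1640
Σp_1ᵢ² = 0.09² + 0.02² + 0.15² + 0.24² + 0.24² + 0.26² = 0.0081 + 0.0004 + 0.0225 + 0.0576 + 0.0576 + 0.0676 = 0.2138
Σp_2ᵢ² = 0.28² + 0.02² + 0.34² + 0.05² + 0.26² + 0.05² = 0.0784 + 0.0004 + 0.1156 + 0.0025 + 0.0676 + 0.0025 = 0.2670
O = 0.1640 / √(0.2138 × 0.2670) = 0.1640 / 0.23892 = 0.6864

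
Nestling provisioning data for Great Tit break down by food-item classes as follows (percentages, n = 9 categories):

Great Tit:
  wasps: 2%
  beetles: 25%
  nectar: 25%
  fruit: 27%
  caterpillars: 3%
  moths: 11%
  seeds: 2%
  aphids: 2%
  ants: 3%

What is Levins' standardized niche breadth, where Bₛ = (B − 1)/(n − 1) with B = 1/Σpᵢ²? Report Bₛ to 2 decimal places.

Convert percentages to proportions (divide by 100).
Σpᵢ² = 0.02² + 0.25² + 0.25² + 0.27² + 0.03² + 0.11² + 0.02² + 0.02² + 0.03² = 0.0004 + 0.0625 + 0.0625 + 0.0729 + 0.0009 + 0.0121 + 0.0004 + 0.0004 + 0.0009 = 0.2130
B = 1 / 0.2130 = 4.6948
Bₛ = (B − 1)/(n − 1) = (4.6948 − 1)/(9 − 1) = 3.6948/8 = 0.4619

0.46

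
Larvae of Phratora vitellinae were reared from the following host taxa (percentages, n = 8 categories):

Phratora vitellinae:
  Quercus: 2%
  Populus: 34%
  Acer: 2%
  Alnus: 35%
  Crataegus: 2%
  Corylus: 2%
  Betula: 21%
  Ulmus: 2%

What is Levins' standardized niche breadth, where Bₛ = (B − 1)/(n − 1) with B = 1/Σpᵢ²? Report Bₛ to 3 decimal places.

0.360

Convert percentages to proportions (divide by 100).
Σpᵢ² = 0.02² + 0.34² + 0.02² + 0.35² + 0.02² + 0.02² + 0.21² + 0.02² = 0.0004 + 0.1156 + 0.0004 + 0.1225 + 0.0004 + 0.0004 + 0.0441 + 0.0004 = 0.2842
B = 1 / 0.2842 = 3.51865
Bₛ = (B − 1)/(n − 1) = (3.51865 − 1)/(8 − 1) = 2.51865/7 = 0.35981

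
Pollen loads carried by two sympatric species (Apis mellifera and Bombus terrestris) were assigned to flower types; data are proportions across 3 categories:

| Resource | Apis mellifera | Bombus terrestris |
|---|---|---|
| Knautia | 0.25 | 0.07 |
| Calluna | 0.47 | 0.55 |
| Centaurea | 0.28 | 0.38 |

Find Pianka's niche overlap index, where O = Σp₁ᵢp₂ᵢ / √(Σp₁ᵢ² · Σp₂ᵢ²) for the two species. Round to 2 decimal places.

Σ p₁ᵢp₂ᵢ = 0.0175 + 0.2585 + 0.1064 = 0.3824
Σp_1ᵢ² = 0.25² + 0.47² + 0.28² = 0.0625 + 0.2209 + 0.0784 = 0.3618
Σp_2ᵢ² = 0.07² + 0.55² + 0.38² = 0.0049 + 0.3025 + 0.1444 = 0.4518
O = 0.3824 / √(0.3618 × 0.4518) = 0.3824 / 0.40430 = 0.9458

0.95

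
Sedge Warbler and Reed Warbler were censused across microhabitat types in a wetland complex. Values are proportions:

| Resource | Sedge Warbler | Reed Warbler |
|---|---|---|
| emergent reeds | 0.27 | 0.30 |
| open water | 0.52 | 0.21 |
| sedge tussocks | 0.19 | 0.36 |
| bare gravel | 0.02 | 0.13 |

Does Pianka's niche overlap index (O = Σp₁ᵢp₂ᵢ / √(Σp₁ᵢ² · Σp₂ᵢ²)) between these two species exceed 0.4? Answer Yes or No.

Σ p₁ᵢp₂ᵢ = 0.0810 + 0.1092 + 0.0684 + 0.0026 = 0.2612
Σp_1ᵢ² = 0.27² + 0.52² + 0.19² + 0.02² = 0.0729 + 0.2704 + 0.0361 + 0.0004 = 0.3798
Σp_2ᵢ² = 0.30² + 0.21² + 0.36² + 0.13² = 0.0900 + 0.0441 + 0.1296 + 0.0169 = 0.2806
O = 0.2612 / √(0.3798 × 0.2806) = 0.2612 / 0.32645 = 0.8001
O = 0.8001 > 0.4 → Yes.

Yes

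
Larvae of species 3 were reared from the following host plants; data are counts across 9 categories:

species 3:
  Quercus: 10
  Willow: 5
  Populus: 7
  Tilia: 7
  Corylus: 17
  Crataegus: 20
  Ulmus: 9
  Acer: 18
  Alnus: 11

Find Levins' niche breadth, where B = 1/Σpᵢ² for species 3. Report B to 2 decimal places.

Proportions for species 3 (n=104): 10/104=0.0962, 5/104=0.0481, 7/104=0.0673, 7/104=0.0673, 17/104=0.1635, 20/104=0.1923, 9/104=0.0865, 18/104=0.1731, 11/104=0.1058
Σpᵢ² = 0.0962² + 0.0481² + 0.0673² + 0.0673² + 0.1635² + 0.1923² + 0.0865² + 0.1731² + 0.1058² = 0.009254 + 0.002314 + 0.004529 + 0.004529 + 0.026732 + 0.036979 + 0.007482 + 0.029964 + 0.011194 = 0.132977
B = 1 / 0.132977 = 7.5201

7.52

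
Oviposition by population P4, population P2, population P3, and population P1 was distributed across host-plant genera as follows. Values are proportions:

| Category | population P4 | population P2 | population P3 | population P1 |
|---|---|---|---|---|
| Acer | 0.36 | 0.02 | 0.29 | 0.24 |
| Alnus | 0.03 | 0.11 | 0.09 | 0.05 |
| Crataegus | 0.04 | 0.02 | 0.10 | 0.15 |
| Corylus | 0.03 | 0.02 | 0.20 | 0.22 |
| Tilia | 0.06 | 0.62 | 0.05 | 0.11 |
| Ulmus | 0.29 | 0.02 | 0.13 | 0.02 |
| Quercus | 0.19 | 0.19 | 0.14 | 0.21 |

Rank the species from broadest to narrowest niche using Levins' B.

Σp_P4ᵢ² = 0.36² + 0.03² + 0.04² + 0.03² + 0.06² + 0.29² + 0.19² = 0.1296 + 0.0009 + 0.0016 + 0.0009 + 0.0036 + 0.0841 + 0.0361 = 0.2568
B_P4 = 1 / 0.2568 = 3.8941
Σp_P2ᵢ² = 0.02² + 0.11² + 0.02² + 0.02² + 0.62² + 0.02² + 0.19² = 0.0004 + 0.0121 + 0.0004 + 0.0004 + 0.3844 + 0.0004 + 0.0361 = 0.4342
B_P2 = 1 / 0.4342 = 2.3031
Σp_P3ᵢ² = 0.29² + 0.09² + 0.10² + 0.20² + 0.05² + 0.13² + 0.14² = 0.0841 + 0.0081 + 0.0100 + 0.0400 + 0.0025 + 0.0169 + 0.0196 = 0.1812
B_P3 = 1 / 0.1812 = 5.5188
Σp_P1ᵢ² = 0.24² + 0.05² + 0.15² + 0.22² + 0.11² + 0.02² + 0.21² = 0.0576 + 0.0025 + 0.0225 + 0.0484 + 0.0121 + 0.0004 + 0.0441 = 0.1876
B_P1 = 1 / 0.1876 = 5.3305
Ranking by B (broadest → narrowest): population P3 (5.52) > population P1 (5.33) > population P4 (3.89) > population P2 (2.30)

population P3 > population P1 > population P4 > population P2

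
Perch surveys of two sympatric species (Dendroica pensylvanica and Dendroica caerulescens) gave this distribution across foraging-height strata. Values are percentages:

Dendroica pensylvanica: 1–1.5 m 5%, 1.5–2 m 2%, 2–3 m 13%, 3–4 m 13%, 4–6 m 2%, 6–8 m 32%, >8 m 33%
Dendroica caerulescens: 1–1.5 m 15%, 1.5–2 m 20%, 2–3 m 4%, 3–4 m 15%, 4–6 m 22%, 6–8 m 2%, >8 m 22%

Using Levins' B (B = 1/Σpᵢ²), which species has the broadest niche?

Convert percentages to proportions (divide by 100).
Σp_pensᵢ² = 0.05² + 0.02² + 0.13² + 0.13² + 0.02² + 0.32² + 0.33² = 0.0025 + 0.0004 + 0.0169 + 0.0169 + 0.0004 + 0.1024 + 0.1089 = 0.2484
B_pens = 1 / 0.2484 = 4.0258
Σp_caerᵢ² = 0.15² + 0.20² + 0.04² + 0.15² + 0.22² + 0.02² + 0.22² = 0.0225 + 0.0400 + 0.0016 + 0.0225 + 0.0484 + 0.0004 + 0.0484 = 0.1838
B_caer = 1 / 0.1838 = 5.4407
Highest B → broadest niche (most generalist): Dendroica caerulescens (B = 5.44).

Dendroica caerulescens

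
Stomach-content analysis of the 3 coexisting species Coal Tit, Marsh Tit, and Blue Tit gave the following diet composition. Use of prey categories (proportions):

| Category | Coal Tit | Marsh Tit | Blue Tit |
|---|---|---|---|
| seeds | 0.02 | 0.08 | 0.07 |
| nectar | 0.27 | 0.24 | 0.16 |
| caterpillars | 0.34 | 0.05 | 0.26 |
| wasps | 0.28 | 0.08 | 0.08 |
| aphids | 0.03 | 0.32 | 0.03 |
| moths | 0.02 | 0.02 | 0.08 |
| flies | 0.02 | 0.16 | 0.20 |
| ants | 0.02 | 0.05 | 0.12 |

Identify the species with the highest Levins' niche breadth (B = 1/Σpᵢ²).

Σp_Coalᵢ² = 0.02² + 0.27² + 0.34² + 0.28² + 0.03² + 0.02² + 0.02² + 0.02² = 0.0004 + 0.0729 + 0.1156 + 0.0784 + 0.0009 + 0.0004 + 0.0004 + 0.0004 = 0.2694
B_Coal = 1 / 0.2694 = 3.7120
Σp_Marsᵢ² = 0.08² + 0.24² + 0.05² + 0.08² + 0.32² + 0.02² + 0.16² + 0.05² = 0.0064 + 0.0576 + 0.0025 + 0.0064 + 0.1024 + 0.0004 + 0.0256 + 0.0025 = 0.2038
B_Mars = 1 / 0.2038 = 4.9068
Σp_Blueᵢ² = 0.07² + 0.16² + 0.26² + 0.08² + 0.03² + 0.08² + 0.20² + 0.12² = 0.0049 + 0.0256 + 0.0676 + 0.0064 + 0.0009 + 0.0064 + 0.0400 + 0.0144 = 0.1662
B_Blue = 1 / 0.1662 = 6.0168
Highest B → broadest niche (most generalist): Blue Tit (B = 6.02).

Blue Tit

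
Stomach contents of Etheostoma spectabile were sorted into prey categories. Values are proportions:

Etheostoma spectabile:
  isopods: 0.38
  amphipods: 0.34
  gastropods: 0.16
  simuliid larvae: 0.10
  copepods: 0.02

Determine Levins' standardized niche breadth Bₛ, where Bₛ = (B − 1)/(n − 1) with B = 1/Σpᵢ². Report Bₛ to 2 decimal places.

0.59

Σpᵢ² = 0.38² + 0.34² + 0.16² + 0.10² + 0.02² = 0.1444 + 0.1156 + 0.0256 + 0.0100 + 0.0004 = 0.2960
B = 1 / 0.2960 = 3.3784
Bₛ = (B − 1)/(n − 1) = (3.3784 − 1)/(5 − 1) = 2.3784/4 = 0.5946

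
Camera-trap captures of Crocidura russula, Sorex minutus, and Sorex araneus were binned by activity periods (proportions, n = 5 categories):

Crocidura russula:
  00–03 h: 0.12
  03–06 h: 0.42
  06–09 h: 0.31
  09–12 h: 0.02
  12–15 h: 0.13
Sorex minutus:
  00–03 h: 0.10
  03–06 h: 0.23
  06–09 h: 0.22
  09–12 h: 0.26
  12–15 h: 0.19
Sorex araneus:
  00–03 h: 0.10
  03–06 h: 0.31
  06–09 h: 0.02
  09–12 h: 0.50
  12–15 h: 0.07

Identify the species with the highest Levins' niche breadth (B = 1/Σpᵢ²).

Σp_russᵢ² = 0.12² + 0.42² + 0.31² + 0.02² + 0.13² = 0.0144 + 0.1764 + 0.0961 + 0.0004 + 0.0169 = 0.3042
B_russ = 1 / 0.3042 = 3.2873
Σp_minuᵢ² = 0.10² + 0.23² + 0.22² + 0.26² + 0.19² = 0.0100 + 0.0529 + 0.0484 + 0.0676 + 0.0361 = 0.2150
B_minu = 1 / 0.2150 = 4.6512
Σp_aranᵢ² = 0.10² + 0.31² + 0.02² + 0.50² + 0.07² = 0.0100 + 0.0961 + 0.0004 + 0.2500 + 0.0049 = 0.3614
B_aran = 1 / 0.3614 = 2.7670
Highest B → broadest niche (most generalist): Sorex minutus (B = 4.65).

Sorex minutus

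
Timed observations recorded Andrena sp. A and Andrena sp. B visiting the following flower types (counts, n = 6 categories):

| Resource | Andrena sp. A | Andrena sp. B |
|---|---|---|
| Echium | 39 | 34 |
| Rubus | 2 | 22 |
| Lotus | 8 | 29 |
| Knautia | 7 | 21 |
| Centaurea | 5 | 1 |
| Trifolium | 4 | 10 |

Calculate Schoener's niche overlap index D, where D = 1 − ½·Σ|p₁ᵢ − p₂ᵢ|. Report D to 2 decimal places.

Proportions for Andrena sp. A (n=65): 39/65=0.6000, 2/65=0.0308, 8/65=0.1231, 7/65=0.1077, 5/65=0.0769, 4/65=0.0615
Proportions for Andrena sp. B (n=117): 34/117=0.2906, 22/117=0.1880, 29/117=0.2479, 21/117=0.1795, 1/117=0.0085, 10/117=0.0855
Σ|p₁ᵢ − p₂ᵢ| = 0.3094 + 0.1572 + 0.1248 + 0.0718 + 0.0684 + 0.0240 = 0.7556
D = 1 − ½ × 0.7556 = 1 − 0.37780 = 0.62220

0.62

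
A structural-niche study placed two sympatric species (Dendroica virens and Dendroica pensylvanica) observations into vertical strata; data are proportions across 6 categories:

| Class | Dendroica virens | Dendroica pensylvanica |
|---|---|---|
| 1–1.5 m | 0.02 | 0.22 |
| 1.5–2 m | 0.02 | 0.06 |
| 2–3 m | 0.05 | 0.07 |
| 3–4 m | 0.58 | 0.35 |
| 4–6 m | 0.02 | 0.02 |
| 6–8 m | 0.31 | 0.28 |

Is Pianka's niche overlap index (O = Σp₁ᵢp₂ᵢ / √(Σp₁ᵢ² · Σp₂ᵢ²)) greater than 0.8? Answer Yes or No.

Yes

Σ p₁ᵢp₂ᵢ = 0.0044 + 0.0012 + 0.0035 + 0.2030 + 0.0004 + 0.0868 = 0.2993
Σp_1ᵢ² = 0.02² + 0.02² + 0.05² + 0.58² + 0.02² + 0.31² = 0.0004 + 0.0004 + 0.0025 + 0.3364 + 0.0004 + 0.0961 = 0.4362
Σp_2ᵢ² = 0.22² + 0.06² + 0.07² + 0.35² + 0.02² + 0.28² = 0.0484 + 0.0036 + 0.0049 + 0.1225 + 0.0004 + 0.0784 = 0.2582
O = 0.2993 / √(0.4362 × 0.2582) = 0.2993 / 0.33560 = 0.8918
O = 0.8918 > 0.8 → Yes.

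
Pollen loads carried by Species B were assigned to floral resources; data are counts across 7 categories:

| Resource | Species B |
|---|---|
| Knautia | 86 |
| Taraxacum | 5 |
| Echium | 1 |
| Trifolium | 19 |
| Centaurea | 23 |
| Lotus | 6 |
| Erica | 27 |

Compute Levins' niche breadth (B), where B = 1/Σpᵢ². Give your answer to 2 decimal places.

3.07

Proportions for Species B (n=167): 86/167=0.5150, 5/167=0.0299, 1/167=0.0060, 19/167=0.1138, 23/167=0.1377, 6/167=0.0359, 27/167=0.1617
Σpᵢ² = 0.5150² + 0.0299² + 0.0060² + 0.1138² + 0.1377² + 0.0359² + 0.1617² = 0.265225 + 0.000894 + 0.000036 + 0.012950 + 0.018961 + 0.001289 + 0.026147 = 0.325502
B = 1 / 0.325502 = 3.0722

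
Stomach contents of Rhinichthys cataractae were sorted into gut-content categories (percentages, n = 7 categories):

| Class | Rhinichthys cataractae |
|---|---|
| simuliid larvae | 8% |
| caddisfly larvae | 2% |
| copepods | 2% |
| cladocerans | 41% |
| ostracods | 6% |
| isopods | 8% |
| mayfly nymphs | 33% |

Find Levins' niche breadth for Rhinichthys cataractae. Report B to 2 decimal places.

Convert percentages to proportions (divide by 100).
Σpᵢ² = 0.08² + 0.02² + 0.02² + 0.41² + 0.06² + 0.08² + 0.33² = 0.0064 + 0.0004 + 0.0004 + 0.1681 + 0.0036 + 0.0064 + 0.1089 = 0.2942
B = 1 / 0.2942 = 3.3990

3.40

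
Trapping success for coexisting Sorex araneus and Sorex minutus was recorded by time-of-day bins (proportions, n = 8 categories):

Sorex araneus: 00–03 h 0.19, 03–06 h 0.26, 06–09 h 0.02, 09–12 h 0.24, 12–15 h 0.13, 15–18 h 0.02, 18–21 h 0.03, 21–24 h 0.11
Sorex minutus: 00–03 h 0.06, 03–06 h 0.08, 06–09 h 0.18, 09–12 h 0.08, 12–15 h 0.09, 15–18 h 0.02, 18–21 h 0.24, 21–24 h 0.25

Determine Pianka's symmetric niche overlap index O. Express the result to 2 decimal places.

Σ p₁ᵢp₂ᵢ = 0.0114 + 0.0208 + 0.0036 + 0.0192 + 0.0117 + 0.0004 + 0.0072 + 0.0275 = 0.1018
Σp_1ᵢ² = 0.19² + 0.26² + 0.02² + 0.24² + 0.13² + 0.02² + 0.03² + 0.11² = 0.0361 + 0.0676 + 0.0004 + 0.0576 + 0.0169 + 0.0004 + 0.0009 + 0.0121 = 0.1920
Σp_2ᵢ² = 0.06² + 0.08² + 0.18² + 0.08² + 0.09² + 0.02² + 0.24² + 0.25² = 0.0036 + 0.0064 + 0.0324 + 0.0064 + 0.0081 + 0.0004 + 0.0576 + 0.0625 = 0.1774
O = 0.1018 / √(0.1920 × 0.1774) = 0.1018 / 0.18456 = 0.5516

0.55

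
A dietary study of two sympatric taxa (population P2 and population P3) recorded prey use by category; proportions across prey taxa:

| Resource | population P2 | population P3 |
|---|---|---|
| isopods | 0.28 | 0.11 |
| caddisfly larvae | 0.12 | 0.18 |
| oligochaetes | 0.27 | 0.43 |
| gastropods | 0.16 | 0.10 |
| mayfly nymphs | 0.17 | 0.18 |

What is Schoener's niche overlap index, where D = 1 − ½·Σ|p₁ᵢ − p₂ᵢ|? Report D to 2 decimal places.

0.77

Σ|p₁ᵢ − p₂ᵢ| = 0.17 + 0.06 + 0.16 + 0.06 + 0.01 = 0.46
D = 1 − ½ × 0.46 = 1 − 0.230 = 0.7700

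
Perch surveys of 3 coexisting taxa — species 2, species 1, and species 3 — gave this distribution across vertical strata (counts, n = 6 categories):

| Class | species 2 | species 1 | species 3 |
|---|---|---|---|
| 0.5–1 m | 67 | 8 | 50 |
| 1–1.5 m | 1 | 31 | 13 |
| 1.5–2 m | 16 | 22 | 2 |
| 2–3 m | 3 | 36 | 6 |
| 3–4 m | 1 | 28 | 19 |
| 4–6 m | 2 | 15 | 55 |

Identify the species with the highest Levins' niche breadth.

species 1

Proportions for species 2 (n=90): 67/90=0.7444, 1/90=0.0111, 16/90=0.1778, 3/90=0.0333, 1/90=0.0111, 2/90=0.0222
Proportions for species 1 (n=140): 8/140=0.0571, 31/140=0.2214, 22/140=0.1571, 36/140=0.2571, 28/140=0.2000, 15/140=0.1071
Proportions for species 3 (n=145): 50/145=0.3448, 13/145=0.0897, 2/145=0.0138, 6/145=0.0414, 19/145=0.1310, 55/145=0.3793
Σp_2ᵢ² = 0.7444² + 0.0111² + 0.1778² + 0.0333² + 0.0111² + 0.0222² = 0.554131 + 0.000123 + 0.031613 + 0.001109 + 0.000123 + 0.000493 = 0.587592
B_2 = 1 / 0.587592 = 1.7019
Σp_1ᵢ² = 0.0571² + 0.2214² + 0.1571² + 0.2571² + 0.2000² + 0.1071² = 0.003260 + 0.049018 + 0.024680 + 0.066100 + 0.040000 + 0.011470 = 0.194528
B_1 = 1 / 0.194528 = 5.1406
Σp_3ᵢ² = 0.3448² + 0.0897² + 0.0138² + 0.0414² + 0.1310² + 0.3793² = 0.118887 + 0.008046 + 0.000190 + 0.001714 + 0.017161 + 0.143868 = 0.289866
B_3 = 1 / 0.289866 = 3.4499
Highest B → broadest niche (most generalist): species 1 (B = 5.14).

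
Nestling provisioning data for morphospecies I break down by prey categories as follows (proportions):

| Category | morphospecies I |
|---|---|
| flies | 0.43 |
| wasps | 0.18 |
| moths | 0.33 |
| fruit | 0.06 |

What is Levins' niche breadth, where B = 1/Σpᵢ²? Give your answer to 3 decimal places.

Σpᵢ² = 0.43² + 0.18² + 0.33² + 0.06² = 0.1849 + 0.0324 + 0.1089 + 0.0036 = 0.3298
B = 1 / 0.3298 = 3.03214

3.032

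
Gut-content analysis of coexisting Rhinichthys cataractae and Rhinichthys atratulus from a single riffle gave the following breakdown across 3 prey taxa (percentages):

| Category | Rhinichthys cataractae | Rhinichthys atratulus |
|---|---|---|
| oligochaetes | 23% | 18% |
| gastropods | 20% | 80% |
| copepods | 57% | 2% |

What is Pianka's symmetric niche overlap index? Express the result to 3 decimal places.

0.401

Convert percentages to proportions (divide by 100).
Σ p₁ᵢp₂ᵢ = 0.0414 + 0.1600 + 0.0114 = 0.2128
Σp_1ᵢ² = 0.23² + 0.20² + 0.57² = 0.0529 + 0.0400 + 0.3249 = 0.4178
Σp_2ᵢ² = 0.18² + 0.80² + 0.02² = 0.0324 + 0.6400 + 0.0004 = 0.6728
O = 0.2128 / √(0.4178 × 0.6728) = 0.2128 / 0.530185 = 0.40137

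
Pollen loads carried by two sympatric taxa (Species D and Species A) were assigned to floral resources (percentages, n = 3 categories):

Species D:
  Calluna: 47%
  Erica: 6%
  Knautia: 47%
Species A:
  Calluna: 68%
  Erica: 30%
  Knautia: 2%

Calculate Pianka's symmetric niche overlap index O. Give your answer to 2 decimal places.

Convert percentages to proportions (divide by 100).
Σ p₁ᵢp₂ᵢ = 0.3196 + 0.0180 + 0.0094 = 0.3470
Σp_1ᵢ² = 0.47² + 0.06² + 0.47² = 0.2209 + 0.0036 + 0.2209 = 0.4454
Σp_2ᵢ² = 0.68² + 0.30² + 0.02² = 0.4624 + 0.0900 + 0.0004 = 0.5528
O = 0.3470 / √(0.4454 × 0.5528) = 0.3470 / 0.49620 = 0.6993

0.70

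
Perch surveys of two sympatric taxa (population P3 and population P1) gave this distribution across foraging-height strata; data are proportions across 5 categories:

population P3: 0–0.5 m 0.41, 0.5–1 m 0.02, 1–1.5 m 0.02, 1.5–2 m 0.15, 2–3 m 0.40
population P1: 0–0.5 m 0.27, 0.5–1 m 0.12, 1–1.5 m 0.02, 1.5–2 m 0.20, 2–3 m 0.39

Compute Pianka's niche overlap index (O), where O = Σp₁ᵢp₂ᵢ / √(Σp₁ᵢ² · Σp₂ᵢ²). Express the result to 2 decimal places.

Σ p₁ᵢp₂ᵢ = 0.1107 + 0.0024 + 0.0004 + 0.0300 + 0.1560 = 0.2995
Σp_1ᵢ² = 0.41² + 0.02² + 0.02² + 0.15² + 0.40² = 0.1681 + 0.0004 + 0.0004 + 0.0225 + 0.1600 = 0.3514
Σp_2ᵢ² = 0.27² + 0.12² + 0.02² + 0.20² + 0.39² = 0.0729 + 0.0144 + 0.0004 + 0.0400 + 0.1521 = 0.2798
O = 0.2995 / √(0.3514 × 0.2798) = 0.2995 / 0.31356 = 0.9552

0.96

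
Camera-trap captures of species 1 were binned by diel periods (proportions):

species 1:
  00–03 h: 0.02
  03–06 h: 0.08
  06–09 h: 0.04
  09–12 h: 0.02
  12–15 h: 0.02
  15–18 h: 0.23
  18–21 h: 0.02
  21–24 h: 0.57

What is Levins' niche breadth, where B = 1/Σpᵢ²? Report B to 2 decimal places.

Σpᵢ² = 0.02² + 0.08² + 0.04² + 0.02² + 0.02² + 0.23² + 0.02² + 0.57² = 0.0004 + 0.0064 + 0.0016 + 0.0004 + 0.0004 + 0.0529 + 0.0004 + 0.3249 = 0.3874
B = 1 / 0.3874 = 2.5813

2.58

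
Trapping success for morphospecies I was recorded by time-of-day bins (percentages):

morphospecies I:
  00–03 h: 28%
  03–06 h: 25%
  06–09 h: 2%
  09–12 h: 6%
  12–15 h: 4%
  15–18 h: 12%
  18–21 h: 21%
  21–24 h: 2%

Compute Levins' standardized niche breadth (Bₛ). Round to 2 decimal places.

0.55

Convert percentages to proportions (divide by 100).
Σpᵢ² = 0.28² + 0.25² + 0.02² + 0.06² + 0.04² + 0.12² + 0.21² + 0.02² = 0.0784 + 0.0625 + 0.0004 + 0.0036 + 0.0016 + 0.0144 + 0.0441 + 0.0004 = 0.2054
B = 1 / 0.2054 = 4.8685
Bₛ = (B − 1)/(n − 1) = (4.8685 − 1)/(8 − 1) = 3.8685/7 = 0.5526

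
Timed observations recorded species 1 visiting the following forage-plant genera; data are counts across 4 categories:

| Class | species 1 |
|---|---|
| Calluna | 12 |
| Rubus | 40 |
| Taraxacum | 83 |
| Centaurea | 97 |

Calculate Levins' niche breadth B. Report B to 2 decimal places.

2.98

Proportions for species 1 (n=232): 12/232=0.0517, 40/232=0.1724, 83/232=0.3578, 97/232=0.4181
Σpᵢ² = 0.0517² + 0.1724² + 0.3578² + 0.4181² = 0.002673 + 0.029722 + 0.128021 + 0.174808 = 0.335224
B = 1 / 0.335224 = 2.9831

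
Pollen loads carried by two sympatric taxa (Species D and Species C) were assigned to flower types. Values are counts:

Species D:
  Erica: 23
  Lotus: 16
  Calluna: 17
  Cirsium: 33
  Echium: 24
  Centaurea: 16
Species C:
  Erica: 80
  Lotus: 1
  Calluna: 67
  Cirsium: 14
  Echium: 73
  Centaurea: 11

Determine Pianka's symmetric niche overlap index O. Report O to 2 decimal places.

0.77

Proportions for Species D (n=129): 23/129=0.1783, 16/129=0.1240, 17/129=0.1318, 33/129=0.2558, 24/129=0.1860, 16/129=0.1240
Proportions for Species C (n=246): 80/246=0.3252, 1/246=0.0041, 67/246=0.2724, 14/246=0.0569, 73/246=0.2967, 11/246=0.0447
Σ p₁ᵢp₂ᵢ = 0.057983 + 0.000508 + 0.035902 + 0.014555 + 0.055186 + 0.005543 = 0.169677
Σp_1ᵢ² = 0.1783² + 0.1240² + 0.1318² + 0.2558² + 0.1860² + 0.1240² = 0.031791 + 0.015376 + 0.017371 + 0.065434 + 0.034596 + 0.015376 = 0.179944
Σp_2ᵢ² = 0.3252² + 0.0041² + 0.2724² + 0.0569² + 0.2967² + 0.0447² = 0.105755 + 0.000017 + 0.074202 + 0.003238 + 0.088031 + 0.001998 = 0.273241
O = 0.169677 / √(0.179944 × 0.273241) = 0.169677 / 0.2217388 = 0.7652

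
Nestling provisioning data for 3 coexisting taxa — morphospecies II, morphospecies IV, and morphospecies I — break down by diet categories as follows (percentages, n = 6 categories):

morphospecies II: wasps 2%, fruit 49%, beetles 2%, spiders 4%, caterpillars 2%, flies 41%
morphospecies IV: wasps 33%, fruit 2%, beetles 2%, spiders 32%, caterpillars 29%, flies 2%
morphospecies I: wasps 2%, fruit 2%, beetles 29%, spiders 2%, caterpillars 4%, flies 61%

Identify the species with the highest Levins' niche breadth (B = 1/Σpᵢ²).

morphospecies IV

Convert percentages to proportions (divide by 100).
Σp_IIᵢ² = 0.02² + 0.49² + 0.02² + 0.04² + 0.02² + 0.41² = 0.0004 + 0.2401 + 0.0004 + 0.0016 + 0.0004 + 0.1681 = 0.4110
B_II = 1 / 0.4110 = 2.4331
Σp_IVᵢ² = 0.33² + 0.02² + 0.02² + 0.32² + 0.29² + 0.02² = 0.1089 + 0.0004 + 0.0004 + 0.1024 + 0.0841 + 0.0004 = 0.2966
B_IV = 1 / 0.2966 = 3.3715
Σp_Iᵢ² = 0.02² + 0.02² + 0.29² + 0.02² + 0.04² + 0.61² = 0.0004 + 0.0004 + 0.0841 + 0.0004 + 0.0016 + 0.3721 = 0.4590
B_I = 1 / 0.4590 = 2.1786
Highest B → broadest niche (most generalist): morphospecies IV (B = 3.37).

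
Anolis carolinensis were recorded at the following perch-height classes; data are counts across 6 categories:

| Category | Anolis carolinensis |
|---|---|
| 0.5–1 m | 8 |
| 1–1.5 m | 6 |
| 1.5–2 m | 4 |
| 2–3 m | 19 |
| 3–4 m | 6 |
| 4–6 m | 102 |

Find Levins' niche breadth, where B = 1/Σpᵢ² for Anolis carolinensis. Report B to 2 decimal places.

Proportions for Anolis carolinensis (n=145): 8/145=0.0552, 6/145=0.0414, 4/145=0.0276, 19/145=0.1310, 6/145=0.0414, 102/145=0.7034
Σpᵢ² = 0.0552² + 0.0414² + 0.0276² + 0.1310² + 0.0414² + 0.7034² = 0.003047 + 0.001714 + 0.000762 + 0.017161 + 0.001714 + 0.494772 = 0.519170
B = 1 / 0.519170 = 1.9262

1.93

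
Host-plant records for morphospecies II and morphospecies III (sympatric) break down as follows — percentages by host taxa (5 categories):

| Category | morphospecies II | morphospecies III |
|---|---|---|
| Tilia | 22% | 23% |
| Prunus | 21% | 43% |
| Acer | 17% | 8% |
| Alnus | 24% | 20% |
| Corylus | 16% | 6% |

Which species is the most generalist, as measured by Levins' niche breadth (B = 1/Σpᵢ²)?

Convert percentages to proportions (divide by 100).
Σp_IIᵢ² = 0.22² + 0.21² + 0.17² + 0.24² + 0.16² = 0.0484 + 0.0441 + 0.0289 + 0.0576 + 0.0256 = 0.2046
B_II = 1 / 0.2046 = 4.8876
Σp_IIIᵢ² = 0.23² + 0.43² + 0.08² + 0.20² + 0.06² = 0.0529 + 0.1849 + 0.0064 + 0.0400 + 0.0036 = 0.2878
B_III = 1 / 0.2878 = 3.4746
Highest B → broadest niche (most generalist): morphospecies II (B = 4.89).

morphospecies II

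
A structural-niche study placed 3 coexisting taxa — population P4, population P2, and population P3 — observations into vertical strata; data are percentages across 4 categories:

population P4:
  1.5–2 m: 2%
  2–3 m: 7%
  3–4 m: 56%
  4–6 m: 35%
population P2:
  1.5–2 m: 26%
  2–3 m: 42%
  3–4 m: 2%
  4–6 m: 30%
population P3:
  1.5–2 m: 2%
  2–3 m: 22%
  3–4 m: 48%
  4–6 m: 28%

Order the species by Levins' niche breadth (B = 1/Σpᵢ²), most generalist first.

population P2 > population P3 > population P4

Convert percentages to proportions (divide by 100).
Σp_P4ᵢ² = 0.02² + 0.07² + 0.56² + 0.35² = 0.0004 + 0.0049 + 0.3136 + 0.1225 = 0.4414
B_P4 = 1 / 0.4414 = 2.2655
Σp_P2ᵢ² = 0.26² + 0.42² + 0.02² + 0.30² = 0.0676 + 0.1764 + 0.0004 + 0.0900 = 0.3344
B_P2 = 1 / 0.3344 = 2.9904
Σp_P3ᵢ² = 0.02² + 0.22² + 0.48² + 0.28² = 0.0004 + 0.0484 + 0.2304 + 0.0784 = 0.3576
B_P3 = 1 / 0.3576 = 2.7964
Ranking by B (broadest → narrowest): population P2 (2.99) > population P3 (2.80) > population P4 (2.27)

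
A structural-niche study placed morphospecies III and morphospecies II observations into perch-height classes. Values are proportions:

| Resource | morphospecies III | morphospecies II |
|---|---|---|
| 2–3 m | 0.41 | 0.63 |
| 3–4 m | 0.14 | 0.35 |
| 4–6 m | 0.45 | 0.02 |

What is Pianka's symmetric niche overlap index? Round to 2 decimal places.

0.70

Σ p₁ᵢp₂ᵢ = 0.2583 + 0.0490 + 0.0090 = 0.3163
Σp_1ᵢ² = 0.41² + 0.14² + 0.45² = 0.1681 + 0.0196 + 0.2025 = 0.3902
Σp_2ᵢ² = 0.63² + 0.35² + 0.02² = 0.3969 + 0.1225 + 0.0004 = 0.5198
O = 0.3163 / √(0.3902 × 0.5198) = 0.3163 / 0.45036 = 0.7023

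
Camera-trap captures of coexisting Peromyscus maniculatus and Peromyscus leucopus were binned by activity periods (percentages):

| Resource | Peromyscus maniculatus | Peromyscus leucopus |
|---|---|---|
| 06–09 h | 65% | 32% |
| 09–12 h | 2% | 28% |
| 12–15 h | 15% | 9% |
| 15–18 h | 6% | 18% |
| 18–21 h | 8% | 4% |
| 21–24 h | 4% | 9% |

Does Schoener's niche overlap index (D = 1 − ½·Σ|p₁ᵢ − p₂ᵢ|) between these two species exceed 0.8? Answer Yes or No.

Convert percentages to proportions (divide by 100).
Σ|p₁ᵢ − p₂ᵢ| = 0.33 + 0.26 + 0.06 + 0.12 + 0.04 + 0.05 = 0.86
D = 1 − ½ × 0.86 = 1 − 0.430 = 0.5700
D = 0.5700 < 0.8 → No.

No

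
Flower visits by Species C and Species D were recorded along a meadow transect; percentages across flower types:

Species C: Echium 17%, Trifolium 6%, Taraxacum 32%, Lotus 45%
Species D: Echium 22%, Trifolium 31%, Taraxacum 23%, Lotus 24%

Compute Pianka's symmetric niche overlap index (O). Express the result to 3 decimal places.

0.810

Convert percentages to proportions (divide by 100).
Σ p₁ᵢp₂ᵢ = 0.0374 + 0.0186 + 0.0736 + 0.1080 = 0.2376
Σp_1ᵢ² = 0.17² + 0.06² + 0.32² + 0.45² = 0.0289 + 0.0036 + 0.1024 + 0.2025 = 0.3374
Σp_2ᵢ² = 0.22² + 0.31² + 0.23² + 0.24² = 0.0484 + 0.0961 + 0.0529 + 0.0576 = 0.2550
O = 0.2376 / √(0.3374 × 0.2550) = 0.2376 / 0.293321 = 0.81003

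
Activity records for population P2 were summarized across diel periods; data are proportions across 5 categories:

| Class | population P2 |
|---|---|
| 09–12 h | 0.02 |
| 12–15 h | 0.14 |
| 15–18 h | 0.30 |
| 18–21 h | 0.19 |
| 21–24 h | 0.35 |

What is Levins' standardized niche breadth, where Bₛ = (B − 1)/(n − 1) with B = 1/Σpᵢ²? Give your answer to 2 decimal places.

0.68

Σpᵢ² = 0.02² + 0.14² + 0.30² + 0.19² + 0.35² = 0.0004 + 0.0196 + 0.0900 + 0.0361 + 0.1225 = 0.2686
B = 1 / 0.2686 = 3.7230
Bₛ = (B − 1)/(n − 1) = (3.7230 − 1)/(5 − 1) = 2.7230/4 = 0.6808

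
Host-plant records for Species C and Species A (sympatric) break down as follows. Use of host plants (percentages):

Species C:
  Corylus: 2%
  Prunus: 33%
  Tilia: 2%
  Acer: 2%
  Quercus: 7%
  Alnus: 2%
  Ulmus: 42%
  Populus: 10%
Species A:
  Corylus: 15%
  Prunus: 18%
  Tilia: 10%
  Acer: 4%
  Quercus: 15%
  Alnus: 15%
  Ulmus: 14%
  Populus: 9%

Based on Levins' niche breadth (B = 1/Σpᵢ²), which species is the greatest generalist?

Species A

Convert percentages to proportions (divide by 100).
Σp_Cᵢ² = 0.02² + 0.33² + 0.02² + 0.02² + 0.07² + 0.02² + 0.42² + 0.10² = 0.0004 + 0.1089 + 0.0004 + 0.0004 + 0.0049 + 0.0004 + 0.1764 + 0.0100 = 0.3018
B_C = 1 / 0.3018 = 3.3135
Σp_Aᵢ² = 0.15² + 0.18² + 0.10² + 0.04² + 0.15² + 0.15² + 0.14² + 0.09² = 0.0225 + 0.0324 + 0.0100 + 0.0016 + 0.0225 + 0.0225 + 0.0196 + 0.0081 = 0.1392
B_A = 1 / 0.1392 = 7.1839
Highest B → broadest niche (most generalist): Species A (B = 7.18).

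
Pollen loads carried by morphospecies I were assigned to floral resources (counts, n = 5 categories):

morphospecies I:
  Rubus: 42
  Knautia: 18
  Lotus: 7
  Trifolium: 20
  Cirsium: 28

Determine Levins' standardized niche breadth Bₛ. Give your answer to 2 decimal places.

Proportions for morphospecies I (n=115): 42/115=0.3652, 18/115=0.1565, 7/115=0.0609, 20/115=0.1739, 28/115=0.2435
Σpᵢ² = 0.3652² + 0.1565² + 0.0609² + 0.1739² + 0.2435² = 0.133371 + 0.024492 + 0.003709 + 0.030241 + 0.059292 = 0.251105
B = 1 / 0.251105 = 3.9824
Bₛ = (B − 1)/(n − 1) = (3.9824 − 1)/(5 − 1) = 2.9824/4 = 0.7456

0.75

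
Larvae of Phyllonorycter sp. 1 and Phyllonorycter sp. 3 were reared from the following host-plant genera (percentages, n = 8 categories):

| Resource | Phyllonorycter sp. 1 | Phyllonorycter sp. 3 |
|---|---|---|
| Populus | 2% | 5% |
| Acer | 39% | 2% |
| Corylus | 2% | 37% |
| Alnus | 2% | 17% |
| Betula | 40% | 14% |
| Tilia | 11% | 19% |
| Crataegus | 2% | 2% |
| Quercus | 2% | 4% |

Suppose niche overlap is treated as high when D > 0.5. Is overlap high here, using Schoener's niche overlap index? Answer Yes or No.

No

Convert percentages to proportions (divide by 100).
Σ|p₁ᵢ − p₂ᵢ| = 0.03 + 0.37 + 0.35 + 0.15 + 0.26 + 0.08 + 0.00 + 0.02 = 1.26
D = 1 − ½ × 1.26 = 1 − 0.630 = 0.3700
D = 0.3700 < 0.5 → No.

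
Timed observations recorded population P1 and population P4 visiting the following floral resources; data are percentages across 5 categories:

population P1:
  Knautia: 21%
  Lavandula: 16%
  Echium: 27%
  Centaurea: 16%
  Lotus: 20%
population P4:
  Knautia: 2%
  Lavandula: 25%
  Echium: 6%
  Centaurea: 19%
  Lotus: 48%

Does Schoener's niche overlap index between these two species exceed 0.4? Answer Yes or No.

Convert percentages to proportions (divide by 100).
Σ|p₁ᵢ − p₂ᵢ| = 0.19 + 0.09 + 0.21 + 0.03 + 0.28 = 0.80
D = 1 − ½ × 0.80 = 1 − 0.400 = 0.6000
D = 0.6000 > 0.4 → Yes.

Yes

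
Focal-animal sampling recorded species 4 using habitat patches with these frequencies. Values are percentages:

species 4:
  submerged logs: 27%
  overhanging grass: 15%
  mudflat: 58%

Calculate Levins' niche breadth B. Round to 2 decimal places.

2.32

Convert percentages to proportions (divide by 100).
Σpᵢ² = 0.27² + 0.15² + 0.58² = 0.0729 + 0.0225 + 0.3364 = 0.4318
B = 1 / 0.4318 = 2.3159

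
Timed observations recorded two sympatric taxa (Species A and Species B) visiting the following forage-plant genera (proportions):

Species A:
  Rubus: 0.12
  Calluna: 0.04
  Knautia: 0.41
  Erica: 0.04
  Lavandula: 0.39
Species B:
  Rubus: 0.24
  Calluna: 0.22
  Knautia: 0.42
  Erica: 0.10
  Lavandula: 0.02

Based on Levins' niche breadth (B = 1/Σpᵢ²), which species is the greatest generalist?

Σp_Aᵢ² = 0.12² + 0.04² + 0.41² + 0.04² + 0.39² = 0.0144 + 0.0016 + 0.1681 + 0.0016 + 0.1521 = 0.3378
B_A = 1 / 0.3378 = 2.9603
Σp_Bᵢ² = 0.24² + 0.22² + 0.42² + 0.10² + 0.02² = 0.0576 + 0.0484 + 0.1764 + 0.0100 + 0.0004 = 0.2928
B_B = 1 / 0.2928 = 3.4153
Highest B → broadest niche (most generalist): Species B (B = 3.42).

Species B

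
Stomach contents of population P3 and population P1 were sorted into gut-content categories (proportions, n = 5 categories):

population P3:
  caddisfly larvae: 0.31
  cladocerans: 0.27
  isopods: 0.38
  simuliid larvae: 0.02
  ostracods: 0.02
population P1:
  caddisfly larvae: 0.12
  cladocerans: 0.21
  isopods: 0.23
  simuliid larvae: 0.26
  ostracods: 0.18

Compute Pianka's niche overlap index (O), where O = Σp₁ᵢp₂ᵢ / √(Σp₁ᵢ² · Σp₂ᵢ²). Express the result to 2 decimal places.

Σ p₁ᵢp₂ᵢ = 0.0372 + 0.0567 + 0.0874 + 0.0052 + 0.0036 = 0.1901
Σp_1ᵢ² = 0.31² + 0.27² + 0.38² + 0.02² + 0.02² = 0.0961 + 0.0729 + 0.1444 + 0.0004 + 0.0004 = 0.3142
Σp_2ᵢ² = 0.12² + 0.21² + 0.23² + 0.26² + 0.18² = 0.0144 + 0.0441 + 0.0529 + 0.0676 + 0.0324 = 0.2114
O = 0.1901 / √(0.3142 × 0.2114) = 0.1901 / 0.25772 = 0.7376

0.74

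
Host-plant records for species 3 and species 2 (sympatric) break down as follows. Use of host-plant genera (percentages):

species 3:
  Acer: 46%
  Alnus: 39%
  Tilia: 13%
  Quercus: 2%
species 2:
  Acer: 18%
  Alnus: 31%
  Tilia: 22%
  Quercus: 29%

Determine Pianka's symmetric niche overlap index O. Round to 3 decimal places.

Convert percentages to proportions (divide by 100).
Σ p₁ᵢp₂ᵢ = 0.0828 + 0.1209 + 0.0286 + 0.0058 = 0.2381
Σp_1ᵢ² = 0.46² + 0.39² + 0.13² + 0.02² = 0.2116 + 0.1521 + 0.0169 + 0.0004 = 0.3810
Σp_2ᵢ² = 0.18² + 0.31² + 0.22² + 0.29² = 0.0324 + 0.0961 + 0.0484 + 0.0841 = 0.2610
O = 0.2381 / √(0.3810 × 0.2610) = 0.2381 / 0.315343 = 0.75505

0.755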